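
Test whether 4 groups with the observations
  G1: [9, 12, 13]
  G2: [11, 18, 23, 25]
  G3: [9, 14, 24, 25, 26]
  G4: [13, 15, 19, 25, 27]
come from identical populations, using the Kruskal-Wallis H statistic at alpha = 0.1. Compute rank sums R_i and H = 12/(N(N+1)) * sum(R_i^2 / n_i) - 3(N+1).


Step 1: Combine all N = 17 observations and assign midranks.
sorted (value, group, rank): (9,G1,1.5), (9,G3,1.5), (11,G2,3), (12,G1,4), (13,G1,5.5), (13,G4,5.5), (14,G3,7), (15,G4,8), (18,G2,9), (19,G4,10), (23,G2,11), (24,G3,12), (25,G2,14), (25,G3,14), (25,G4,14), (26,G3,16), (27,G4,17)
Step 2: Sum ranks within each group.
R_1 = 11 (n_1 = 3)
R_2 = 37 (n_2 = 4)
R_3 = 50.5 (n_3 = 5)
R_4 = 54.5 (n_4 = 5)
Step 3: H = 12/(N(N+1)) * sum(R_i^2/n_i) - 3(N+1)
     = 12/(17*18) * (11^2/3 + 37^2/4 + 50.5^2/5 + 54.5^2/5) - 3*18
     = 0.039216 * 1486.68 - 54
     = 4.301307.
Step 4: Ties present; correction factor C = 1 - 36/(17^3 - 17) = 0.992647. Corrected H = 4.301307 / 0.992647 = 4.333169.
Step 5: Under H0, H ~ chi^2(3); p-value = 0.227663.
Step 6: alpha = 0.1. fail to reject H0.

H = 4.3332, df = 3, p = 0.227663, fail to reject H0.


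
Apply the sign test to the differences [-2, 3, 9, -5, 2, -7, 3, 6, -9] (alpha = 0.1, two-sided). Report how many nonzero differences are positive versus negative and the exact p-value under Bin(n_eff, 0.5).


Step 1: Discard zero differences. Original n = 9; n_eff = number of nonzero differences = 9.
Nonzero differences (with sign): -2, +3, +9, -5, +2, -7, +3, +6, -9
Step 2: Count signs: positive = 5, negative = 4.
Step 3: Under H0: P(positive) = 0.5, so the number of positives S ~ Bin(9, 0.5).
Step 4: Two-sided exact p-value = sum of Bin(9,0.5) probabilities at or below the observed probability = 1.000000.
Step 5: alpha = 0.1. fail to reject H0.

n_eff = 9, pos = 5, neg = 4, p = 1.000000, fail to reject H0.


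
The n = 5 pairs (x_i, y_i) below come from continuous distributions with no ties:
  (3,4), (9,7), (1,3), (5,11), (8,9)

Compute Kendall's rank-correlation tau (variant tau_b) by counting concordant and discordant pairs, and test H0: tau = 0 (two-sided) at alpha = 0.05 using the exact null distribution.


Step 1: Enumerate the 10 unordered pairs (i,j) with i<j and classify each by sign(x_j-x_i) * sign(y_j-y_i).
  (1,2):dx=+6,dy=+3->C; (1,3):dx=-2,dy=-1->C; (1,4):dx=+2,dy=+7->C; (1,5):dx=+5,dy=+5->C
  (2,3):dx=-8,dy=-4->C; (2,4):dx=-4,dy=+4->D; (2,5):dx=-1,dy=+2->D; (3,4):dx=+4,dy=+8->C
  (3,5):dx=+7,dy=+6->C; (4,5):dx=+3,dy=-2->D
Step 2: C = 7, D = 3, total pairs = 10.
Step 3: tau = (C - D)/(n(n-1)/2) = (7 - 3)/10 = 0.400000.
Step 4: Exact two-sided p-value (enumerate n! = 120 permutations of y under H0): p = 0.483333.
Step 5: alpha = 0.05. fail to reject H0.

tau_b = 0.4000 (C=7, D=3), p = 0.483333, fail to reject H0.


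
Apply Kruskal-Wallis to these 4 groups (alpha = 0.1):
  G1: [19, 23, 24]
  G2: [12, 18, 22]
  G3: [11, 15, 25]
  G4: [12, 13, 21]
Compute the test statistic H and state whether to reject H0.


Step 1: Combine all N = 12 observations and assign midranks.
sorted (value, group, rank): (11,G3,1), (12,G2,2.5), (12,G4,2.5), (13,G4,4), (15,G3,5), (18,G2,6), (19,G1,7), (21,G4,8), (22,G2,9), (23,G1,10), (24,G1,11), (25,G3,12)
Step 2: Sum ranks within each group.
R_1 = 28 (n_1 = 3)
R_2 = 17.5 (n_2 = 3)
R_3 = 18 (n_3 = 3)
R_4 = 14.5 (n_4 = 3)
Step 3: H = 12/(N(N+1)) * sum(R_i^2/n_i) - 3(N+1)
     = 12/(12*13) * (28^2/3 + 17.5^2/3 + 18^2/3 + 14.5^2/3) - 3*13
     = 0.076923 * 541.5 - 39
     = 2.653846.
Step 4: Ties present; correction factor C = 1 - 6/(12^3 - 12) = 0.996503. Corrected H = 2.653846 / 0.996503 = 2.663158.
Step 5: Under H0, H ~ chi^2(3); p-value = 0.446525.
Step 6: alpha = 0.1. fail to reject H0.

H = 2.6632, df = 3, p = 0.446525, fail to reject H0.


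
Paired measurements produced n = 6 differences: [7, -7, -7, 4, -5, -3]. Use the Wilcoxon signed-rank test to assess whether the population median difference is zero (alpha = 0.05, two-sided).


Step 1: Drop any zero differences (none here) and take |d_i|.
|d| = [7, 7, 7, 4, 5, 3]
Step 2: Midrank |d_i| (ties get averaged ranks).
ranks: |7|->5, |7|->5, |7|->5, |4|->2, |5|->3, |3|->1
Step 3: Attach original signs; sum ranks with positive sign and with negative sign.
W+ = 5 + 2 = 7
W- = 5 + 5 + 3 + 1 = 14
(Check: W+ + W- = 21 should equal n(n+1)/2 = 21.)
Step 4: Test statistic W = min(W+, W-) = 7.
Step 5: Ties in |d|, so use the tie-corrected normal approximation.
        E[W] = n(n+1)/4 = 6*7/4 = 10.5.
        Tie groups: |d|=7 (t=3); sum(t^3 - t) = 24.
        Var[W] = n(n+1)(2n+1)/24 - sum(t^3-t)/48 = 546/24 - 24/48 = 22.25.
        z = (W - E[W]) / sqrt(Var[W]) = (7 - 10.5) / 4.7170 = -0.7420.
        Two-sided p = 2*Phi(z) = 0.458088.
Step 6: alpha = 0.05. fail to reject H0.

W+ = 7, W- = 14, W = min = 7, p = 0.458088, fail to reject H0.


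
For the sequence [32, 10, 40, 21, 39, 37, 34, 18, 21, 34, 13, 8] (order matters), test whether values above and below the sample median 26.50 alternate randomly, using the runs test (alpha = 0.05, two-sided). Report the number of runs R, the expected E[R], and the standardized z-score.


Step 1: Compute median = 26.50; label A = above, B = below.
Labels in order: ABABAAABBABB  (n_A = 6, n_B = 6)
Step 2: Count runs R = 8.
Step 3: Under H0 (random ordering), E[R] = 2*n_A*n_B/(n_A+n_B) + 1 = 2*6*6/12 + 1 = 7.0000.
        Var[R] = 2*n_A*n_B*(2*n_A*n_B - n_A - n_B) / ((n_A+n_B)^2 * (n_A+n_B-1)) = 4320/1584 = 2.7273.
        SD[R] = 1.6514.
Step 4: Continuity-corrected z = (R - 0.5 - E[R]) / SD[R] = (8 - 0.5 - 7.0000) / 1.6514 = 0.3028.
Step 5: Two-sided p-value via normal approximation = 2*(1 - Phi(|z|)) = 0.762069.
Step 6: alpha = 0.05. fail to reject H0.

R = 8, z = 0.3028, p = 0.762069, fail to reject H0.


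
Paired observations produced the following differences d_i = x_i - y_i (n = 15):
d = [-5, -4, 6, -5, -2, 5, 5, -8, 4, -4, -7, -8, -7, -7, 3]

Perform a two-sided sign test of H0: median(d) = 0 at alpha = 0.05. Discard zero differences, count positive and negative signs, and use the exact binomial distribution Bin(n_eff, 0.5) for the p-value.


Step 1: Discard zero differences. Original n = 15; n_eff = number of nonzero differences = 15.
Nonzero differences (with sign): -5, -4, +6, -5, -2, +5, +5, -8, +4, -4, -7, -8, -7, -7, +3
Step 2: Count signs: positive = 5, negative = 10.
Step 3: Under H0: P(positive) = 0.5, so the number of positives S ~ Bin(15, 0.5).
Step 4: Two-sided exact p-value = sum of Bin(15,0.5) probabilities at or below the observed probability = 0.301758.
Step 5: alpha = 0.05. fail to reject H0.

n_eff = 15, pos = 5, neg = 10, p = 0.301758, fail to reject H0.


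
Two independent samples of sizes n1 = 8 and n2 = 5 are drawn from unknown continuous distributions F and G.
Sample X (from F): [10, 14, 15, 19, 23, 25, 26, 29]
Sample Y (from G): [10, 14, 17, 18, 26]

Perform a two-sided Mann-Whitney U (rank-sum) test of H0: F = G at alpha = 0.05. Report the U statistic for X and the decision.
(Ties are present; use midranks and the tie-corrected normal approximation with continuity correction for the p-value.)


Step 1: Combine and sort all 13 observations; assign midranks.
sorted (value, group): (10,X), (10,Y), (14,X), (14,Y), (15,X), (17,Y), (18,Y), (19,X), (23,X), (25,X), (26,X), (26,Y), (29,X)
ranks: 10->1.5, 10->1.5, 14->3.5, 14->3.5, 15->5, 17->6, 18->7, 19->8, 23->9, 25->10, 26->11.5, 26->11.5, 29->13
Step 2: Rank sum for X: R1 = 1.5 + 3.5 + 5 + 8 + 9 + 10 + 11.5 + 13 = 61.5.
Step 3: U_X = R1 - n1(n1+1)/2 = 61.5 - 8*9/2 = 61.5 - 36 = 25.5.
       U_Y = n1*n2 - U_X = 40 - 25.5 = 14.5.
Step 4: Ties are present, so use the tie-corrected normal approximation (with continuity correction) for the p-value.
Step 5: p-value = 0.462364; compare to alpha = 0.05. fail to reject H0.

U_X = 25.5, p = 0.462364, fail to reject H0 at alpha = 0.05.


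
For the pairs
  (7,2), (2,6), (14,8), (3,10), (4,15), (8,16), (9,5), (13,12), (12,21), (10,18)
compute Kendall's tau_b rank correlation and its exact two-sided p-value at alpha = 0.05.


Step 1: Enumerate the 45 unordered pairs (i,j) with i<j and classify each by sign(x_j-x_i) * sign(y_j-y_i).
  (1,2):dx=-5,dy=+4->D; (1,3):dx=+7,dy=+6->C; (1,4):dx=-4,dy=+8->D; (1,5):dx=-3,dy=+13->D
  (1,6):dx=+1,dy=+14->C; (1,7):dx=+2,dy=+3->C; (1,8):dx=+6,dy=+10->C; (1,9):dx=+5,dy=+19->C
  (1,10):dx=+3,dy=+16->C; (2,3):dx=+12,dy=+2->C; (2,4):dx=+1,dy=+4->C; (2,5):dx=+2,dy=+9->C
  (2,6):dx=+6,dy=+10->C; (2,7):dx=+7,dy=-1->D; (2,8):dx=+11,dy=+6->C; (2,9):dx=+10,dy=+15->C
  (2,10):dx=+8,dy=+12->C; (3,4):dx=-11,dy=+2->D; (3,5):dx=-10,dy=+7->D; (3,6):dx=-6,dy=+8->D
  (3,7):dx=-5,dy=-3->C; (3,8):dx=-1,dy=+4->D; (3,9):dx=-2,dy=+13->D; (3,10):dx=-4,dy=+10->D
  (4,5):dx=+1,dy=+5->C; (4,6):dx=+5,dy=+6->C; (4,7):dx=+6,dy=-5->D; (4,8):dx=+10,dy=+2->C
  (4,9):dx=+9,dy=+11->C; (4,10):dx=+7,dy=+8->C; (5,6):dx=+4,dy=+1->C; (5,7):dx=+5,dy=-10->D
  (5,8):dx=+9,dy=-3->D; (5,9):dx=+8,dy=+6->C; (5,10):dx=+6,dy=+3->C; (6,7):dx=+1,dy=-11->D
  (6,8):dx=+5,dy=-4->D; (6,9):dx=+4,dy=+5->C; (6,10):dx=+2,dy=+2->C; (7,8):dx=+4,dy=+7->C
  (7,9):dx=+3,dy=+16->C; (7,10):dx=+1,dy=+13->C; (8,9):dx=-1,dy=+9->D; (8,10):dx=-3,dy=+6->D
  (9,10):dx=-2,dy=-3->C
Step 2: C = 28, D = 17, total pairs = 45.
Step 3: tau = (C - D)/(n(n-1)/2) = (28 - 17)/45 = 0.244444.
Step 4: Exact two-sided p-value (enumerate n! = 3628800 permutations of y under H0): p = 0.380720.
Step 5: alpha = 0.05. fail to reject H0.

tau_b = 0.2444 (C=28, D=17), p = 0.380720, fail to reject H0.


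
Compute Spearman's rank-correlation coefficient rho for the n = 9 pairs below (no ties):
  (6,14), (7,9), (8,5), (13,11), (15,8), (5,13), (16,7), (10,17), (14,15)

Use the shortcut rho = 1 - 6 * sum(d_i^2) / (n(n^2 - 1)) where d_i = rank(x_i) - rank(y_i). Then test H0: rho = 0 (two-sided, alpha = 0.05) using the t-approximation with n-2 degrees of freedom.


Step 1: Rank x and y separately (midranks; no ties here).
rank(x): 6->2, 7->3, 8->4, 13->6, 15->8, 5->1, 16->9, 10->5, 14->7
rank(y): 14->7, 9->4, 5->1, 11->5, 8->3, 13->6, 7->2, 17->9, 15->8
Step 2: d_i = R_x(i) - R_y(i); compute d_i^2.
  (2-7)^2=25, (3-4)^2=1, (4-1)^2=9, (6-5)^2=1, (8-3)^2=25, (1-6)^2=25, (9-2)^2=49, (5-9)^2=16, (7-8)^2=1
sum(d^2) = 152.
Step 3: rho = 1 - 6*152 / (9*(9^2 - 1)) = 1 - 912/720 = -0.266667.
Step 4: Under H0, t = rho * sqrt((n-2)/(1-rho^2)) = -0.7320 ~ t(7).
Step 5: Two-sided p-value from the t-distribution with 7 df = 0.487922.
Step 6: alpha = 0.05. fail to reject H0.

rho = -0.2667, p = 0.487922, fail to reject H0 at alpha = 0.05.


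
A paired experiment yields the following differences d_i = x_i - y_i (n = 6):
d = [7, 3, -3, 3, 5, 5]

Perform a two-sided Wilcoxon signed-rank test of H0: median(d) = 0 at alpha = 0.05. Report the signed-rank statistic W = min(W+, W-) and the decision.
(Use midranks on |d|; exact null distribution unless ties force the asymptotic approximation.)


Step 1: Drop any zero differences (none here) and take |d_i|.
|d| = [7, 3, 3, 3, 5, 5]
Step 2: Midrank |d_i| (ties get averaged ranks).
ranks: |7|->6, |3|->2, |3|->2, |3|->2, |5|->4.5, |5|->4.5
Step 3: Attach original signs; sum ranks with positive sign and with negative sign.
W+ = 6 + 2 + 2 + 4.5 + 4.5 = 19
W- = 2 = 2
(Check: W+ + W- = 21 should equal n(n+1)/2 = 21.)
Step 4: Test statistic W = min(W+, W-) = 2.
Step 5: Ties in |d|, so use the tie-corrected normal approximation.
        E[W] = n(n+1)/4 = 6*7/4 = 10.5.
        Tie groups: |d|=3 (t=3), |d|=5 (t=2); sum(t^3 - t) = 30.
        Var[W] = n(n+1)(2n+1)/24 - sum(t^3-t)/48 = 546/24 - 30/48 = 22.125.
        z = (W - E[W]) / sqrt(Var[W]) = (2 - 10.5) / 4.7037 = -1.8071.
        Two-sided p = 2*Phi(z) = 0.070750.
Step 6: alpha = 0.05. fail to reject H0.

W+ = 19, W- = 2, W = min = 2, p = 0.070750, fail to reject H0.


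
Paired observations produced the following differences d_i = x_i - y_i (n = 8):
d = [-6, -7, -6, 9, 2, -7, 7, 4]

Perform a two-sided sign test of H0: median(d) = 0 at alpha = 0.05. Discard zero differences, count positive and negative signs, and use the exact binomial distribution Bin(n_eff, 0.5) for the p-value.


Step 1: Discard zero differences. Original n = 8; n_eff = number of nonzero differences = 8.
Nonzero differences (with sign): -6, -7, -6, +9, +2, -7, +7, +4
Step 2: Count signs: positive = 4, negative = 4.
Step 3: Under H0: P(positive) = 0.5, so the number of positives S ~ Bin(8, 0.5).
Step 4: Two-sided exact p-value = sum of Bin(8,0.5) probabilities at or below the observed probability = 1.000000.
Step 5: alpha = 0.05. fail to reject H0.

n_eff = 8, pos = 4, neg = 4, p = 1.000000, fail to reject H0.


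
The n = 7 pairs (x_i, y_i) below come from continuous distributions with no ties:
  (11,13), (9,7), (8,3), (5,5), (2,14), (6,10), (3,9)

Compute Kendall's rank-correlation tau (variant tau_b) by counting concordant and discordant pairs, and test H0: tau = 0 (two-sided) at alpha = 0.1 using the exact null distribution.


Step 1: Enumerate the 21 unordered pairs (i,j) with i<j and classify each by sign(x_j-x_i) * sign(y_j-y_i).
  (1,2):dx=-2,dy=-6->C; (1,3):dx=-3,dy=-10->C; (1,4):dx=-6,dy=-8->C; (1,5):dx=-9,dy=+1->D
  (1,6):dx=-5,dy=-3->C; (1,7):dx=-8,dy=-4->C; (2,3):dx=-1,dy=-4->C; (2,4):dx=-4,dy=-2->C
  (2,5):dx=-7,dy=+7->D; (2,6):dx=-3,dy=+3->D; (2,7):dx=-6,dy=+2->D; (3,4):dx=-3,dy=+2->D
  (3,5):dx=-6,dy=+11->D; (3,6):dx=-2,dy=+7->D; (3,7):dx=-5,dy=+6->D; (4,5):dx=-3,dy=+9->D
  (4,6):dx=+1,dy=+5->C; (4,7):dx=-2,dy=+4->D; (5,6):dx=+4,dy=-4->D; (5,7):dx=+1,dy=-5->D
  (6,7):dx=-3,dy=-1->C
Step 2: C = 9, D = 12, total pairs = 21.
Step 3: tau = (C - D)/(n(n-1)/2) = (9 - 12)/21 = -0.142857.
Step 4: Exact two-sided p-value (enumerate n! = 5040 permutations of y under H0): p = 0.772619.
Step 5: alpha = 0.1. fail to reject H0.

tau_b = -0.1429 (C=9, D=12), p = 0.772619, fail to reject H0.


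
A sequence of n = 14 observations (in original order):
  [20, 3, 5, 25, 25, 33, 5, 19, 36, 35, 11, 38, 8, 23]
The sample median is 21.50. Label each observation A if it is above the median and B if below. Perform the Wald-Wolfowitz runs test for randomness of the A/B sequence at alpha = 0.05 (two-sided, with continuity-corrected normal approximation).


Step 1: Compute median = 21.50; label A = above, B = below.
Labels in order: BBBAAABBAABABA  (n_A = 7, n_B = 7)
Step 2: Count runs R = 8.
Step 3: Under H0 (random ordering), E[R] = 2*n_A*n_B/(n_A+n_B) + 1 = 2*7*7/14 + 1 = 8.0000.
        Var[R] = 2*n_A*n_B*(2*n_A*n_B - n_A - n_B) / ((n_A+n_B)^2 * (n_A+n_B-1)) = 8232/2548 = 3.2308.
        SD[R] = 1.7974.
Step 4: R = E[R], so z = 0 with no continuity correction.
Step 5: Two-sided p-value via normal approximation = 2*(1 - Phi(|z|)) = 1.000000.
Step 6: alpha = 0.05. fail to reject H0.

R = 8, z = 0.0000, p = 1.000000, fail to reject H0.


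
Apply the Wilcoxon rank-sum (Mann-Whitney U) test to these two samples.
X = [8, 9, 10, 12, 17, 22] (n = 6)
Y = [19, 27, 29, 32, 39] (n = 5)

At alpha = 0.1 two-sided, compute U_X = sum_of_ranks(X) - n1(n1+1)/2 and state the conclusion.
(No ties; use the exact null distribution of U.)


Step 1: Combine and sort all 11 observations; assign midranks.
sorted (value, group): (8,X), (9,X), (10,X), (12,X), (17,X), (19,Y), (22,X), (27,Y), (29,Y), (32,Y), (39,Y)
ranks: 8->1, 9->2, 10->3, 12->4, 17->5, 19->6, 22->7, 27->8, 29->9, 32->10, 39->11
Step 2: Rank sum for X: R1 = 1 + 2 + 3 + 4 + 5 + 7 = 22.
Step 3: U_X = R1 - n1(n1+1)/2 = 22 - 6*7/2 = 22 - 21 = 1.
       U_Y = n1*n2 - U_X = 30 - 1 = 29.
Step 4: No ties, so the exact null distribution of U (based on enumerating the C(11,6) = 462 equally likely rank assignments) gives the two-sided p-value.
Step 5: p-value = 0.008658; compare to alpha = 0.1. reject H0.

U_X = 1, p = 0.008658, reject H0 at alpha = 0.1.


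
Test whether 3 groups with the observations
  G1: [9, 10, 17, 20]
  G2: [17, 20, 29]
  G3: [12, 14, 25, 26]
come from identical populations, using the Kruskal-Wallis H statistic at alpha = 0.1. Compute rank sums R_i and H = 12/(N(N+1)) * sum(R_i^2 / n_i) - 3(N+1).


Step 1: Combine all N = 11 observations and assign midranks.
sorted (value, group, rank): (9,G1,1), (10,G1,2), (12,G3,3), (14,G3,4), (17,G1,5.5), (17,G2,5.5), (20,G1,7.5), (20,G2,7.5), (25,G3,9), (26,G3,10), (29,G2,11)
Step 2: Sum ranks within each group.
R_1 = 16 (n_1 = 4)
R_2 = 24 (n_2 = 3)
R_3 = 26 (n_3 = 4)
Step 3: H = 12/(N(N+1)) * sum(R_i^2/n_i) - 3(N+1)
     = 12/(11*12) * (16^2/4 + 24^2/3 + 26^2/4) - 3*12
     = 0.090909 * 425 - 36
     = 2.636364.
Step 4: Ties present; correction factor C = 1 - 12/(11^3 - 11) = 0.990909. Corrected H = 2.636364 / 0.990909 = 2.660550.
Step 5: Under H0, H ~ chi^2(2); p-value = 0.264404.
Step 6: alpha = 0.1. fail to reject H0.

H = 2.6606, df = 2, p = 0.264404, fail to reject H0.


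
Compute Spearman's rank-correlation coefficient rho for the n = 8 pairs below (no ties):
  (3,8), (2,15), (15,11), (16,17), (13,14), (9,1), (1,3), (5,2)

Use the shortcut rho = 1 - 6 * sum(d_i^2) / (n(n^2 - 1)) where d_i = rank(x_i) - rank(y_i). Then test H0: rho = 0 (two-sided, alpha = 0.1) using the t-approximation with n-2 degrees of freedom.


Step 1: Rank x and y separately (midranks; no ties here).
rank(x): 3->3, 2->2, 15->7, 16->8, 13->6, 9->5, 1->1, 5->4
rank(y): 8->4, 15->7, 11->5, 17->8, 14->6, 1->1, 3->3, 2->2
Step 2: d_i = R_x(i) - R_y(i); compute d_i^2.
  (3-4)^2=1, (2-7)^2=25, (7-5)^2=4, (8-8)^2=0, (6-6)^2=0, (5-1)^2=16, (1-3)^2=4, (4-2)^2=4
sum(d^2) = 54.
Step 3: rho = 1 - 6*54 / (8*(8^2 - 1)) = 1 - 324/504 = 0.357143.
Step 4: Under H0, t = rho * sqrt((n-2)/(1-rho^2)) = 0.9366 ~ t(6).
Step 5: Two-sided p-value from the t-distribution with 6 df = 0.385121.
Step 6: alpha = 0.1. fail to reject H0.

rho = 0.3571, p = 0.385121, fail to reject H0 at alpha = 0.1.


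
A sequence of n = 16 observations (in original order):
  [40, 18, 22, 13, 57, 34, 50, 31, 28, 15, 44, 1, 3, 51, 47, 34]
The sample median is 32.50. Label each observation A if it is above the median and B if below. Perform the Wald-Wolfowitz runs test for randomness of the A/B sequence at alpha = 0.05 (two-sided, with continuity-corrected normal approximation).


Step 1: Compute median = 32.50; label A = above, B = below.
Labels in order: ABBBAAABBBABBAAA  (n_A = 8, n_B = 8)
Step 2: Count runs R = 7.
Step 3: Under H0 (random ordering), E[R] = 2*n_A*n_B/(n_A+n_B) + 1 = 2*8*8/16 + 1 = 9.0000.
        Var[R] = 2*n_A*n_B*(2*n_A*n_B - n_A - n_B) / ((n_A+n_B)^2 * (n_A+n_B-1)) = 14336/3840 = 3.7333.
        SD[R] = 1.9322.
Step 4: Continuity-corrected z = (R + 0.5 - E[R]) / SD[R] = (7 + 0.5 - 9.0000) / 1.9322 = -0.7763.
Step 5: Two-sided p-value via normal approximation = 2*(1 - Phi(|z|)) = 0.437558.
Step 6: alpha = 0.05. fail to reject H0.

R = 7, z = -0.7763, p = 0.437558, fail to reject H0.


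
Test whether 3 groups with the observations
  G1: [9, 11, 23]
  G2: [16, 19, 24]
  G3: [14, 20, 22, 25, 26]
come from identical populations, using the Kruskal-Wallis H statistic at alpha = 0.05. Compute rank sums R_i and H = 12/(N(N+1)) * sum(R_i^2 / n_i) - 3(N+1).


Step 1: Combine all N = 11 observations and assign midranks.
sorted (value, group, rank): (9,G1,1), (11,G1,2), (14,G3,3), (16,G2,4), (19,G2,5), (20,G3,6), (22,G3,7), (23,G1,8), (24,G2,9), (25,G3,10), (26,G3,11)
Step 2: Sum ranks within each group.
R_1 = 11 (n_1 = 3)
R_2 = 18 (n_2 = 3)
R_3 = 37 (n_3 = 5)
Step 3: H = 12/(N(N+1)) * sum(R_i^2/n_i) - 3(N+1)
     = 12/(11*12) * (11^2/3 + 18^2/3 + 37^2/5) - 3*12
     = 0.090909 * 422.133 - 36
     = 2.375758.
Step 4: No ties, so H is used without correction.
Step 5: Under H0, H ~ chi^2(2); p-value = 0.304867.
Step 6: alpha = 0.05. fail to reject H0.

H = 2.3758, df = 2, p = 0.304867, fail to reject H0.


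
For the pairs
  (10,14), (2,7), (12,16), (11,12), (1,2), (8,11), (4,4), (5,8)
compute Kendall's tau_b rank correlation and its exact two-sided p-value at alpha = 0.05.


Step 1: Enumerate the 28 unordered pairs (i,j) with i<j and classify each by sign(x_j-x_i) * sign(y_j-y_i).
  (1,2):dx=-8,dy=-7->C; (1,3):dx=+2,dy=+2->C; (1,4):dx=+1,dy=-2->D; (1,5):dx=-9,dy=-12->C
  (1,6):dx=-2,dy=-3->C; (1,7):dx=-6,dy=-10->C; (1,8):dx=-5,dy=-6->C; (2,3):dx=+10,dy=+9->C
  (2,4):dx=+9,dy=+5->C; (2,5):dx=-1,dy=-5->C; (2,6):dx=+6,dy=+4->C; (2,7):dx=+2,dy=-3->D
  (2,8):dx=+3,dy=+1->C; (3,4):dx=-1,dy=-4->C; (3,5):dx=-11,dy=-14->C; (3,6):dx=-4,dy=-5->C
  (3,7):dx=-8,dy=-12->C; (3,8):dx=-7,dy=-8->C; (4,5):dx=-10,dy=-10->C; (4,6):dx=-3,dy=-1->C
  (4,7):dx=-7,dy=-8->C; (4,8):dx=-6,dy=-4->C; (5,6):dx=+7,dy=+9->C; (5,7):dx=+3,dy=+2->C
  (5,8):dx=+4,dy=+6->C; (6,7):dx=-4,dy=-7->C; (6,8):dx=-3,dy=-3->C; (7,8):dx=+1,dy=+4->C
Step 2: C = 26, D = 2, total pairs = 28.
Step 3: tau = (C - D)/(n(n-1)/2) = (26 - 2)/28 = 0.857143.
Step 4: Exact two-sided p-value (enumerate n! = 40320 permutations of y under H0): p = 0.001736.
Step 5: alpha = 0.05. reject H0.

tau_b = 0.8571 (C=26, D=2), p = 0.001736, reject H0.


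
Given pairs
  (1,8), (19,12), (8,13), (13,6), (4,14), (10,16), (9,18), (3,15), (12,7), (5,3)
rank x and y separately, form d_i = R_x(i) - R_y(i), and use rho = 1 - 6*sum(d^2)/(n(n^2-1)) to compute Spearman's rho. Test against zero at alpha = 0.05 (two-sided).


Step 1: Rank x and y separately (midranks; no ties here).
rank(x): 1->1, 19->10, 8->5, 13->9, 4->3, 10->7, 9->6, 3->2, 12->8, 5->4
rank(y): 8->4, 12->5, 13->6, 6->2, 14->7, 16->9, 18->10, 15->8, 7->3, 3->1
Step 2: d_i = R_x(i) - R_y(i); compute d_i^2.
  (1-4)^2=9, (10-5)^2=25, (5-6)^2=1, (9-2)^2=49, (3-7)^2=16, (7-9)^2=4, (6-10)^2=16, (2-8)^2=36, (8-3)^2=25, (4-1)^2=9
sum(d^2) = 190.
Step 3: rho = 1 - 6*190 / (10*(10^2 - 1)) = 1 - 1140/990 = -0.151515.
Step 4: Under H0, t = rho * sqrt((n-2)/(1-rho^2)) = -0.4336 ~ t(8).
Step 5: Two-sided p-value from the t-distribution with 8 df = 0.676065.
Step 6: alpha = 0.05. fail to reject H0.

rho = -0.1515, p = 0.676065, fail to reject H0 at alpha = 0.05.


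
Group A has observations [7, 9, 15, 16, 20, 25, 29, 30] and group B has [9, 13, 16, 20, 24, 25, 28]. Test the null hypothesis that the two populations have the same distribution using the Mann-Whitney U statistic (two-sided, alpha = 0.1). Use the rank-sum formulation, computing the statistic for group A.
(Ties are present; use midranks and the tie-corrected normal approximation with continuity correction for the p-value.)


Step 1: Combine and sort all 15 observations; assign midranks.
sorted (value, group): (7,X), (9,X), (9,Y), (13,Y), (15,X), (16,X), (16,Y), (20,X), (20,Y), (24,Y), (25,X), (25,Y), (28,Y), (29,X), (30,X)
ranks: 7->1, 9->2.5, 9->2.5, 13->4, 15->5, 16->6.5, 16->6.5, 20->8.5, 20->8.5, 24->10, 25->11.5, 25->11.5, 28->13, 29->14, 30->15
Step 2: Rank sum for X: R1 = 1 + 2.5 + 5 + 6.5 + 8.5 + 11.5 + 14 + 15 = 64.
Step 3: U_X = R1 - n1(n1+1)/2 = 64 - 8*9/2 = 64 - 36 = 28.
       U_Y = n1*n2 - U_X = 56 - 28 = 28.
Step 4: Ties are present, so use the tie-corrected normal approximation (with continuity correction) for the p-value.
Step 5: p-value = 1.000000; compare to alpha = 0.1. fail to reject H0.

U_X = 28, p = 1.000000, fail to reject H0 at alpha = 0.1.


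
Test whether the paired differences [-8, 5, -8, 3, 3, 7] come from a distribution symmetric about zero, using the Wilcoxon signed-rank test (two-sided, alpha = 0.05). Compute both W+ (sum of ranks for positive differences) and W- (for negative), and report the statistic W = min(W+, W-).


Step 1: Drop any zero differences (none here) and take |d_i|.
|d| = [8, 5, 8, 3, 3, 7]
Step 2: Midrank |d_i| (ties get averaged ranks).
ranks: |8|->5.5, |5|->3, |8|->5.5, |3|->1.5, |3|->1.5, |7|->4
Step 3: Attach original signs; sum ranks with positive sign and with negative sign.
W+ = 3 + 1.5 + 1.5 + 4 = 10
W- = 5.5 + 5.5 = 11
(Check: W+ + W- = 21 should equal n(n+1)/2 = 21.)
Step 4: Test statistic W = min(W+, W-) = 10.
Step 5: Ties in |d|, so use the tie-corrected normal approximation.
        E[W] = n(n+1)/4 = 6*7/4 = 10.5.
        Tie groups: |d|=3 (t=2), |d|=8 (t=2); sum(t^3 - t) = 12.
        Var[W] = n(n+1)(2n+1)/24 - sum(t^3-t)/48 = 546/24 - 12/48 = 22.5.
        z = (W - E[W]) / sqrt(Var[W]) = (10 - 10.5) / 4.7434 = -0.1054.
        Two-sided p = 2*Phi(z) = 0.916051.
Step 6: alpha = 0.05. fail to reject H0.

W+ = 10, W- = 11, W = min = 10, p = 0.916051, fail to reject H0.


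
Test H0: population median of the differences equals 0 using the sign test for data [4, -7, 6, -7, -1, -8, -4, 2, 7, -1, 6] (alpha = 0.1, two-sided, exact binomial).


Step 1: Discard zero differences. Original n = 11; n_eff = number of nonzero differences = 11.
Nonzero differences (with sign): +4, -7, +6, -7, -1, -8, -4, +2, +7, -1, +6
Step 2: Count signs: positive = 5, negative = 6.
Step 3: Under H0: P(positive) = 0.5, so the number of positives S ~ Bin(11, 0.5).
Step 4: Two-sided exact p-value = sum of Bin(11,0.5) probabilities at or below the observed probability = 1.000000.
Step 5: alpha = 0.1. fail to reject H0.

n_eff = 11, pos = 5, neg = 6, p = 1.000000, fail to reject H0.


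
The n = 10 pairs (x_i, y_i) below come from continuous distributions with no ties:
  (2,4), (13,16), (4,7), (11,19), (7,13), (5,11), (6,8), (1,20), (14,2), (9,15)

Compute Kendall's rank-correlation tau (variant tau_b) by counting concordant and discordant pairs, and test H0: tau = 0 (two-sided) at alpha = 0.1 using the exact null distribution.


Step 1: Enumerate the 45 unordered pairs (i,j) with i<j and classify each by sign(x_j-x_i) * sign(y_j-y_i).
  (1,2):dx=+11,dy=+12->C; (1,3):dx=+2,dy=+3->C; (1,4):dx=+9,dy=+15->C; (1,5):dx=+5,dy=+9->C
  (1,6):dx=+3,dy=+7->C; (1,7):dx=+4,dy=+4->C; (1,8):dx=-1,dy=+16->D; (1,9):dx=+12,dy=-2->D
  (1,10):dx=+7,dy=+11->C; (2,3):dx=-9,dy=-9->C; (2,4):dx=-2,dy=+3->D; (2,5):dx=-6,dy=-3->C
  (2,6):dx=-8,dy=-5->C; (2,7):dx=-7,dy=-8->C; (2,8):dx=-12,dy=+4->D; (2,9):dx=+1,dy=-14->D
  (2,10):dx=-4,dy=-1->C; (3,4):dx=+7,dy=+12->C; (3,5):dx=+3,dy=+6->C; (3,6):dx=+1,dy=+4->C
  (3,7):dx=+2,dy=+1->C; (3,8):dx=-3,dy=+13->D; (3,9):dx=+10,dy=-5->D; (3,10):dx=+5,dy=+8->C
  (4,5):dx=-4,dy=-6->C; (4,6):dx=-6,dy=-8->C; (4,7):dx=-5,dy=-11->C; (4,8):dx=-10,dy=+1->D
  (4,9):dx=+3,dy=-17->D; (4,10):dx=-2,dy=-4->C; (5,6):dx=-2,dy=-2->C; (5,7):dx=-1,dy=-5->C
  (5,8):dx=-6,dy=+7->D; (5,9):dx=+7,dy=-11->D; (5,10):dx=+2,dy=+2->C; (6,7):dx=+1,dy=-3->D
  (6,8):dx=-4,dy=+9->D; (6,9):dx=+9,dy=-9->D; (6,10):dx=+4,dy=+4->C; (7,8):dx=-5,dy=+12->D
  (7,9):dx=+8,dy=-6->D; (7,10):dx=+3,dy=+7->C; (8,9):dx=+13,dy=-18->D; (8,10):dx=+8,dy=-5->D
  (9,10):dx=-5,dy=+13->D
Step 2: C = 26, D = 19, total pairs = 45.
Step 3: tau = (C - D)/(n(n-1)/2) = (26 - 19)/45 = 0.155556.
Step 4: Exact two-sided p-value (enumerate n! = 3628800 permutations of y under H0): p = 0.600654.
Step 5: alpha = 0.1. fail to reject H0.

tau_b = 0.1556 (C=26, D=19), p = 0.600654, fail to reject H0.


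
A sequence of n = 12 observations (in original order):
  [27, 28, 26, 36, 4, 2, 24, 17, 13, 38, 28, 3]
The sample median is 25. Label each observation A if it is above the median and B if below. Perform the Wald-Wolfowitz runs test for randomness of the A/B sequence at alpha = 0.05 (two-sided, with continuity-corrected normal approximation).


Step 1: Compute median = 25; label A = above, B = below.
Labels in order: AAAABBBBBAAB  (n_A = 6, n_B = 6)
Step 2: Count runs R = 4.
Step 3: Under H0 (random ordering), E[R] = 2*n_A*n_B/(n_A+n_B) + 1 = 2*6*6/12 + 1 = 7.0000.
        Var[R] = 2*n_A*n_B*(2*n_A*n_B - n_A - n_B) / ((n_A+n_B)^2 * (n_A+n_B-1)) = 4320/1584 = 2.7273.
        SD[R] = 1.6514.
Step 4: Continuity-corrected z = (R + 0.5 - E[R]) / SD[R] = (4 + 0.5 - 7.0000) / 1.6514 = -1.5138.
Step 5: Two-sided p-value via normal approximation = 2*(1 - Phi(|z|)) = 0.130070.
Step 6: alpha = 0.05. fail to reject H0.

R = 4, z = -1.5138, p = 0.130070, fail to reject H0.


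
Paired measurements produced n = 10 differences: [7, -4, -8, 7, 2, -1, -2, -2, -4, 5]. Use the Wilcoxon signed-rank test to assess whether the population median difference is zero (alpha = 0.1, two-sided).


Step 1: Drop any zero differences (none here) and take |d_i|.
|d| = [7, 4, 8, 7, 2, 1, 2, 2, 4, 5]
Step 2: Midrank |d_i| (ties get averaged ranks).
ranks: |7|->8.5, |4|->5.5, |8|->10, |7|->8.5, |2|->3, |1|->1, |2|->3, |2|->3, |4|->5.5, |5|->7
Step 3: Attach original signs; sum ranks with positive sign and with negative sign.
W+ = 8.5 + 8.5 + 3 + 7 = 27
W- = 5.5 + 10 + 1 + 3 + 3 + 5.5 = 28
(Check: W+ + W- = 55 should equal n(n+1)/2 = 55.)
Step 4: Test statistic W = min(W+, W-) = 27.
Step 5: Ties in |d|, so use the tie-corrected normal approximation.
        E[W] = n(n+1)/4 = 10*11/4 = 27.5.
        Tie groups: |d|=2 (t=3), |d|=4 (t=2), |d|=7 (t=2); sum(t^3 - t) = 36.
        Var[W] = n(n+1)(2n+1)/24 - sum(t^3-t)/48 = 2310/24 - 36/48 = 95.5.
        z = (W - E[W]) / sqrt(Var[W]) = (27 - 27.5) / 9.7724 = -0.0512.
        Two-sided p = 2*Phi(z) = 0.959194.
Step 6: alpha = 0.1. fail to reject H0.

W+ = 27, W- = 28, W = min = 27, p = 0.959194, fail to reject H0.


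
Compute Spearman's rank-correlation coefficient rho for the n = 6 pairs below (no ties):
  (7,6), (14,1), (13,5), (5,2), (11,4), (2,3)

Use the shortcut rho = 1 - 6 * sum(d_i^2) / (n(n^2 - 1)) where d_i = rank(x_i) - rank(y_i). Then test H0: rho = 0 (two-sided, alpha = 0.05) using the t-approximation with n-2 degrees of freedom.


Step 1: Rank x and y separately (midranks; no ties here).
rank(x): 7->3, 14->6, 13->5, 5->2, 11->4, 2->1
rank(y): 6->6, 1->1, 5->5, 2->2, 4->4, 3->3
Step 2: d_i = R_x(i) - R_y(i); compute d_i^2.
  (3-6)^2=9, (6-1)^2=25, (5-5)^2=0, (2-2)^2=0, (4-4)^2=0, (1-3)^2=4
sum(d^2) = 38.
Step 3: rho = 1 - 6*38 / (6*(6^2 - 1)) = 1 - 228/210 = -0.085714.
Step 4: Under H0, t = rho * sqrt((n-2)/(1-rho^2)) = -0.1721 ~ t(4).
Step 5: Two-sided p-value from the t-distribution with 4 df = 0.871743.
Step 6: alpha = 0.05. fail to reject H0.

rho = -0.0857, p = 0.871743, fail to reject H0 at alpha = 0.05.


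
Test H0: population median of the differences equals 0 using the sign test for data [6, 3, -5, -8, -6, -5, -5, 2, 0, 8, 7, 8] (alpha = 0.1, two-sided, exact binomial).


Step 1: Discard zero differences. Original n = 12; n_eff = number of nonzero differences = 11.
Nonzero differences (with sign): +6, +3, -5, -8, -6, -5, -5, +2, +8, +7, +8
Step 2: Count signs: positive = 6, negative = 5.
Step 3: Under H0: P(positive) = 0.5, so the number of positives S ~ Bin(11, 0.5).
Step 4: Two-sided exact p-value = sum of Bin(11,0.5) probabilities at or below the observed probability = 1.000000.
Step 5: alpha = 0.1. fail to reject H0.

n_eff = 11, pos = 6, neg = 5, p = 1.000000, fail to reject H0.


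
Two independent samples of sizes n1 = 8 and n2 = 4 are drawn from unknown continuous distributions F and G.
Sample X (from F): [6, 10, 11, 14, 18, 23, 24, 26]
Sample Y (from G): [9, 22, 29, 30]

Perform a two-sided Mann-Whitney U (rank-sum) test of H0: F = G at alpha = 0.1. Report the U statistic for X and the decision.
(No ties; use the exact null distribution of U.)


Step 1: Combine and sort all 12 observations; assign midranks.
sorted (value, group): (6,X), (9,Y), (10,X), (11,X), (14,X), (18,X), (22,Y), (23,X), (24,X), (26,X), (29,Y), (30,Y)
ranks: 6->1, 9->2, 10->3, 11->4, 14->5, 18->6, 22->7, 23->8, 24->9, 26->10, 29->11, 30->12
Step 2: Rank sum for X: R1 = 1 + 3 + 4 + 5 + 6 + 8 + 9 + 10 = 46.
Step 3: U_X = R1 - n1(n1+1)/2 = 46 - 8*9/2 = 46 - 36 = 10.
       U_Y = n1*n2 - U_X = 32 - 10 = 22.
Step 4: No ties, so the exact null distribution of U (based on enumerating the C(12,8) = 495 equally likely rank assignments) gives the two-sided p-value.
Step 5: p-value = 0.367677; compare to alpha = 0.1. fail to reject H0.

U_X = 10, p = 0.367677, fail to reject H0 at alpha = 0.1.


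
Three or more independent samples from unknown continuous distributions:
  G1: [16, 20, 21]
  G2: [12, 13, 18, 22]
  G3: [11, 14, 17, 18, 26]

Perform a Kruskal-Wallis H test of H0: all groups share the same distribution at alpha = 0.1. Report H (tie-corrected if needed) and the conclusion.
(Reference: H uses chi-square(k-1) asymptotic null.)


Step 1: Combine all N = 12 observations and assign midranks.
sorted (value, group, rank): (11,G3,1), (12,G2,2), (13,G2,3), (14,G3,4), (16,G1,5), (17,G3,6), (18,G2,7.5), (18,G3,7.5), (20,G1,9), (21,G1,10), (22,G2,11), (26,G3,12)
Step 2: Sum ranks within each group.
R_1 = 24 (n_1 = 3)
R_2 = 23.5 (n_2 = 4)
R_3 = 30.5 (n_3 = 5)
Step 3: H = 12/(N(N+1)) * sum(R_i^2/n_i) - 3(N+1)
     = 12/(12*13) * (24^2/3 + 23.5^2/4 + 30.5^2/5) - 3*13
     = 0.076923 * 516.112 - 39
     = 0.700962.
Step 4: Ties present; correction factor C = 1 - 6/(12^3 - 12) = 0.996503. Corrected H = 0.700962 / 0.996503 = 0.703421.
Step 5: Under H0, H ~ chi^2(2); p-value = 0.703484.
Step 6: alpha = 0.1. fail to reject H0.

H = 0.7034, df = 2, p = 0.703484, fail to reject H0.


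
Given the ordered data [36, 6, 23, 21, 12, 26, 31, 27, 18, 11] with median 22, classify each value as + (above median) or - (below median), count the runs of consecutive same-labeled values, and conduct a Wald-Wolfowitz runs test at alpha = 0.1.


Step 1: Compute median = 22; label A = above, B = below.
Labels in order: ABABBAAABB  (n_A = 5, n_B = 5)
Step 2: Count runs R = 6.
Step 3: Under H0 (random ordering), E[R] = 2*n_A*n_B/(n_A+n_B) + 1 = 2*5*5/10 + 1 = 6.0000.
        Var[R] = 2*n_A*n_B*(2*n_A*n_B - n_A - n_B) / ((n_A+n_B)^2 * (n_A+n_B-1)) = 2000/900 = 2.2222.
        SD[R] = 1.4907.
Step 4: R = E[R], so z = 0 with no continuity correction.
Step 5: Two-sided p-value via normal approximation = 2*(1 - Phi(|z|)) = 1.000000.
Step 6: alpha = 0.1. fail to reject H0.

R = 6, z = 0.0000, p = 1.000000, fail to reject H0.


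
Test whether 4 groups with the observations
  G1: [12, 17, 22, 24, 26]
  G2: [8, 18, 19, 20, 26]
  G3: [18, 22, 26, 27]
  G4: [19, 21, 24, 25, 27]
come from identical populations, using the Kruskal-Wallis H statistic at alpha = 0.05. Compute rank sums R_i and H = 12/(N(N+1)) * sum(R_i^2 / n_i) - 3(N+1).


Step 1: Combine all N = 19 observations and assign midranks.
sorted (value, group, rank): (8,G2,1), (12,G1,2), (17,G1,3), (18,G2,4.5), (18,G3,4.5), (19,G2,6.5), (19,G4,6.5), (20,G2,8), (21,G4,9), (22,G1,10.5), (22,G3,10.5), (24,G1,12.5), (24,G4,12.5), (25,G4,14), (26,G1,16), (26,G2,16), (26,G3,16), (27,G3,18.5), (27,G4,18.5)
Step 2: Sum ranks within each group.
R_1 = 44 (n_1 = 5)
R_2 = 36 (n_2 = 5)
R_3 = 49.5 (n_3 = 4)
R_4 = 60.5 (n_4 = 5)
Step 3: H = 12/(N(N+1)) * sum(R_i^2/n_i) - 3(N+1)
     = 12/(19*20) * (44^2/5 + 36^2/5 + 49.5^2/4 + 60.5^2/5) - 3*20
     = 0.031579 * 1991.01 - 60
     = 2.874079.
Step 4: Ties present; correction factor C = 1 - 54/(19^3 - 19) = 0.992105. Corrected H = 2.874079 / 0.992105 = 2.896950.
Step 5: Under H0, H ~ chi^2(3); p-value = 0.407788.
Step 6: alpha = 0.05. fail to reject H0.

H = 2.8969, df = 3, p = 0.407788, fail to reject H0.


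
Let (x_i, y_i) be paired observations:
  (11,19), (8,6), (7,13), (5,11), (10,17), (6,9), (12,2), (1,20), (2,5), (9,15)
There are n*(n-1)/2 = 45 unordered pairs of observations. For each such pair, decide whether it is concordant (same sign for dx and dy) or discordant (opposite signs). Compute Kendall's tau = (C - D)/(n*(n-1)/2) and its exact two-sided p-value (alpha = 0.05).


Step 1: Enumerate the 45 unordered pairs (i,j) with i<j and classify each by sign(x_j-x_i) * sign(y_j-y_i).
  (1,2):dx=-3,dy=-13->C; (1,3):dx=-4,dy=-6->C; (1,4):dx=-6,dy=-8->C; (1,5):dx=-1,dy=-2->C
  (1,6):dx=-5,dy=-10->C; (1,7):dx=+1,dy=-17->D; (1,8):dx=-10,dy=+1->D; (1,9):dx=-9,dy=-14->C
  (1,10):dx=-2,dy=-4->C; (2,3):dx=-1,dy=+7->D; (2,4):dx=-3,dy=+5->D; (2,5):dx=+2,dy=+11->C
  (2,6):dx=-2,dy=+3->D; (2,7):dx=+4,dy=-4->D; (2,8):dx=-7,dy=+14->D; (2,9):dx=-6,dy=-1->C
  (2,10):dx=+1,dy=+9->C; (3,4):dx=-2,dy=-2->C; (3,5):dx=+3,dy=+4->C; (3,6):dx=-1,dy=-4->C
  (3,7):dx=+5,dy=-11->D; (3,8):dx=-6,dy=+7->D; (3,9):dx=-5,dy=-8->C; (3,10):dx=+2,dy=+2->C
  (4,5):dx=+5,dy=+6->C; (4,6):dx=+1,dy=-2->D; (4,7):dx=+7,dy=-9->D; (4,8):dx=-4,dy=+9->D
  (4,9):dx=-3,dy=-6->C; (4,10):dx=+4,dy=+4->C; (5,6):dx=-4,dy=-8->C; (5,7):dx=+2,dy=-15->D
  (5,8):dx=-9,dy=+3->D; (5,9):dx=-8,dy=-12->C; (5,10):dx=-1,dy=-2->C; (6,7):dx=+6,dy=-7->D
  (6,8):dx=-5,dy=+11->D; (6,9):dx=-4,dy=-4->C; (6,10):dx=+3,dy=+6->C; (7,8):dx=-11,dy=+18->D
  (7,9):dx=-10,dy=+3->D; (7,10):dx=-3,dy=+13->D; (8,9):dx=+1,dy=-15->D; (8,10):dx=+8,dy=-5->D
  (9,10):dx=+7,dy=+10->C
Step 2: C = 24, D = 21, total pairs = 45.
Step 3: tau = (C - D)/(n(n-1)/2) = (24 - 21)/45 = 0.066667.
Step 4: Exact two-sided p-value (enumerate n! = 3628800 permutations of y under H0): p = 0.861801.
Step 5: alpha = 0.05. fail to reject H0.

tau_b = 0.0667 (C=24, D=21), p = 0.861801, fail to reject H0.


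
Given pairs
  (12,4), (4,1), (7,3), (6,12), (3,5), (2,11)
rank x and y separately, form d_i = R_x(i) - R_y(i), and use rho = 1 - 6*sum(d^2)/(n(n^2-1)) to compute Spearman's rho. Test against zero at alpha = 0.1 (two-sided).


Step 1: Rank x and y separately (midranks; no ties here).
rank(x): 12->6, 4->3, 7->5, 6->4, 3->2, 2->1
rank(y): 4->3, 1->1, 3->2, 12->6, 5->4, 11->5
Step 2: d_i = R_x(i) - R_y(i); compute d_i^2.
  (6-3)^2=9, (3-1)^2=4, (5-2)^2=9, (4-6)^2=4, (2-4)^2=4, (1-5)^2=16
sum(d^2) = 46.
Step 3: rho = 1 - 6*46 / (6*(6^2 - 1)) = 1 - 276/210 = -0.314286.
Step 4: Under H0, t = rho * sqrt((n-2)/(1-rho^2)) = -0.6621 ~ t(4).
Step 5: Two-sided p-value from the t-distribution with 4 df = 0.544093.
Step 6: alpha = 0.1. fail to reject H0.

rho = -0.3143, p = 0.544093, fail to reject H0 at alpha = 0.1.


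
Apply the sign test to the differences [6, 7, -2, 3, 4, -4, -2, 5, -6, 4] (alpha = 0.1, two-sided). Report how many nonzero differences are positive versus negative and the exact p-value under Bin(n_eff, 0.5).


Step 1: Discard zero differences. Original n = 10; n_eff = number of nonzero differences = 10.
Nonzero differences (with sign): +6, +7, -2, +3, +4, -4, -2, +5, -6, +4
Step 2: Count signs: positive = 6, negative = 4.
Step 3: Under H0: P(positive) = 0.5, so the number of positives S ~ Bin(10, 0.5).
Step 4: Two-sided exact p-value = sum of Bin(10,0.5) probabilities at or below the observed probability = 0.753906.
Step 5: alpha = 0.1. fail to reject H0.

n_eff = 10, pos = 6, neg = 4, p = 0.753906, fail to reject H0.


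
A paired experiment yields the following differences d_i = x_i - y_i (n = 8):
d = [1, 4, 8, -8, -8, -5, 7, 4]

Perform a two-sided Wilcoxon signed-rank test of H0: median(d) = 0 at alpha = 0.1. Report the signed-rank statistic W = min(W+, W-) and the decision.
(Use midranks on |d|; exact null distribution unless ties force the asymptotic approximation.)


Step 1: Drop any zero differences (none here) and take |d_i|.
|d| = [1, 4, 8, 8, 8, 5, 7, 4]
Step 2: Midrank |d_i| (ties get averaged ranks).
ranks: |1|->1, |4|->2.5, |8|->7, |8|->7, |8|->7, |5|->4, |7|->5, |4|->2.5
Step 3: Attach original signs; sum ranks with positive sign and with negative sign.
W+ = 1 + 2.5 + 7 + 5 + 2.5 = 18
W- = 7 + 7 + 4 = 18
(Check: W+ + W- = 36 should equal n(n+1)/2 = 36.)
Step 4: Test statistic W = min(W+, W-) = 18.
Step 5: Ties in |d|, so use the tie-corrected normal approximation.
        E[W] = n(n+1)/4 = 8*9/4 = 18.
        Tie groups: |d|=4 (t=2), |d|=8 (t=3); sum(t^3 - t) = 30.
        Var[W] = n(n+1)(2n+1)/24 - sum(t^3-t)/48 = 1224/24 - 30/48 = 50.375.
        z = (W - E[W]) / sqrt(Var[W]) = (18 - 18) / 7.0975 = 0.0000.
        Two-sided p = 2*Phi(z) = 1.000000.
Step 6: alpha = 0.1. fail to reject H0.

W+ = 18, W- = 18, W = min = 18, p = 1.000000, fail to reject H0.


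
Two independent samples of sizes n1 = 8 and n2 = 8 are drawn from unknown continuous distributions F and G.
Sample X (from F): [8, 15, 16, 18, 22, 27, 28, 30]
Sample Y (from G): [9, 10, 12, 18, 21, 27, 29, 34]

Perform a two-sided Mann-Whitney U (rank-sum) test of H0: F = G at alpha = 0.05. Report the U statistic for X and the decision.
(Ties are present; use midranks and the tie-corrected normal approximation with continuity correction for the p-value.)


Step 1: Combine and sort all 16 observations; assign midranks.
sorted (value, group): (8,X), (9,Y), (10,Y), (12,Y), (15,X), (16,X), (18,X), (18,Y), (21,Y), (22,X), (27,X), (27,Y), (28,X), (29,Y), (30,X), (34,Y)
ranks: 8->1, 9->2, 10->3, 12->4, 15->5, 16->6, 18->7.5, 18->7.5, 21->9, 22->10, 27->11.5, 27->11.5, 28->13, 29->14, 30->15, 34->16
Step 2: Rank sum for X: R1 = 1 + 5 + 6 + 7.5 + 10 + 11.5 + 13 + 15 = 69.
Step 3: U_X = R1 - n1(n1+1)/2 = 69 - 8*9/2 = 69 - 36 = 33.
       U_Y = n1*n2 - U_X = 64 - 33 = 31.
Step 4: Ties are present, so use the tie-corrected normal approximation (with continuity correction) for the p-value.
Step 5: p-value = 0.958060; compare to alpha = 0.05. fail to reject H0.

U_X = 33, p = 0.958060, fail to reject H0 at alpha = 0.05.
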